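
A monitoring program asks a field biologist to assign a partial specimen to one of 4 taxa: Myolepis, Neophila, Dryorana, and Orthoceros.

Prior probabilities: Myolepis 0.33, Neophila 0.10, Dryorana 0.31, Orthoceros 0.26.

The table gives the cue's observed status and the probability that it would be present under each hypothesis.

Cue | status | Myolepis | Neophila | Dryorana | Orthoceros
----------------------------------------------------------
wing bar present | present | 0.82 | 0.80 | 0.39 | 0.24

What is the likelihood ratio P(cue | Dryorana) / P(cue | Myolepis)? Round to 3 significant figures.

The Bayes factor is the ratio of the two likelihoods.
  Dryorana: 0.39
  Myolepis: 0.82
Bayes factor = 0.39 / 0.82 ≈ 0.476

0.476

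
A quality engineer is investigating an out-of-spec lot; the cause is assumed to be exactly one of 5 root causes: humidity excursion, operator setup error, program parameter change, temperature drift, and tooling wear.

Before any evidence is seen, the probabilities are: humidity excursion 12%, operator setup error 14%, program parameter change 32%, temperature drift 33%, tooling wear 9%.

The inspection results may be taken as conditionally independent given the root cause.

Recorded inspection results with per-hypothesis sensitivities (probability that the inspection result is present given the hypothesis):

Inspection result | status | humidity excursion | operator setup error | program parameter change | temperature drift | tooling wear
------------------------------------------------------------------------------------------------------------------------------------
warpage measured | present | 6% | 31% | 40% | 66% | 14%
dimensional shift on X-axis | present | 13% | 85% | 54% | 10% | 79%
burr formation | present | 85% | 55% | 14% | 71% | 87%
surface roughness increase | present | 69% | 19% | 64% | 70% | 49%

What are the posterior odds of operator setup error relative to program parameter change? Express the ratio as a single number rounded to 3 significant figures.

0.622

The normalizing constant cancels in an odds ratio, so compute prior × likelihood for the two hypotheses only:
  operator setup error: 0.14 × 0.31 × 0.85 × 0.55 × 0.19 = 0.003855
  program parameter change: 0.32 × 0.40 × 0.54 × 0.14 × 0.64 = 0.0061932
Odds(operator setup error : program parameter change) = 0.003855 / 0.0061932 ≈ 0.622.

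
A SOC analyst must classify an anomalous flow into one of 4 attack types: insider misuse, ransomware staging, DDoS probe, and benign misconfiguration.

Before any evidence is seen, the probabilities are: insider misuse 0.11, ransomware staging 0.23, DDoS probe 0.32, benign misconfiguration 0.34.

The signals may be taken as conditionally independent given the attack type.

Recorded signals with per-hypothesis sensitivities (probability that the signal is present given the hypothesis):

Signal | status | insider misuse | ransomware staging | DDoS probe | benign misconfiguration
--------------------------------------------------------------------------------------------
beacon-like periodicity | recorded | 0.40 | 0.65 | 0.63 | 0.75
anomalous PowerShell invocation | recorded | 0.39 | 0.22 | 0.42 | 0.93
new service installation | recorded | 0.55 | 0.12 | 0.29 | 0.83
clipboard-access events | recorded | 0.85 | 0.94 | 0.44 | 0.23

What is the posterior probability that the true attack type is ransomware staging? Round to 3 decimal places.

Multiply each prior by the joint likelihood of the signal pattern:
  insider misuse: 0.11 × 0.40 × 0.39 × 0.55 × 0.85 = 0.0080223
  ransomware staging: 0.23 × 0.65 × 0.22 × 0.12 × 0.94 = 0.00371
  DDoS probe: 0.32 × 0.63 × 0.42 × 0.29 × 0.44 = 0.010804
  benign misconfiguration: 0.34 × 0.75 × 0.93 × 0.83 × 0.23 = 0.045272
Marginal likelihood of the evidence = 0.067808.
P(ransomware staging | evidence) = 0.00371 / 0.067808 ≈ 0.055.

0.055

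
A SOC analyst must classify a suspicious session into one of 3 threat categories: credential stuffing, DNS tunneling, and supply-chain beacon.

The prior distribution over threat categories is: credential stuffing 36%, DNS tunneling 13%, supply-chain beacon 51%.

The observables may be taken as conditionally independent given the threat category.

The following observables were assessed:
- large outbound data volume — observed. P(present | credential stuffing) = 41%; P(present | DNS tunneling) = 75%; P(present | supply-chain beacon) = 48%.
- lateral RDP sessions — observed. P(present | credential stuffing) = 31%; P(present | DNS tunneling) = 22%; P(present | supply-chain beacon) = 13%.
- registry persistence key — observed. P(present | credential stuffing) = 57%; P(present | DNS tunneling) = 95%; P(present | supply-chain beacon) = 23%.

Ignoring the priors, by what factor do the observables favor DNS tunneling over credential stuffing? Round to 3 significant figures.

2.16

Take the product of per-observable likelihoods under each hypothesis, then divide.
  DNS tunneling: 0.75 × 0.22 × 0.95 = 0.15675
  credential stuffing: 0.41 × 0.31 × 0.57 = 0.072447
Bayes factor = 0.15675 / 0.072447 ≈ 2.16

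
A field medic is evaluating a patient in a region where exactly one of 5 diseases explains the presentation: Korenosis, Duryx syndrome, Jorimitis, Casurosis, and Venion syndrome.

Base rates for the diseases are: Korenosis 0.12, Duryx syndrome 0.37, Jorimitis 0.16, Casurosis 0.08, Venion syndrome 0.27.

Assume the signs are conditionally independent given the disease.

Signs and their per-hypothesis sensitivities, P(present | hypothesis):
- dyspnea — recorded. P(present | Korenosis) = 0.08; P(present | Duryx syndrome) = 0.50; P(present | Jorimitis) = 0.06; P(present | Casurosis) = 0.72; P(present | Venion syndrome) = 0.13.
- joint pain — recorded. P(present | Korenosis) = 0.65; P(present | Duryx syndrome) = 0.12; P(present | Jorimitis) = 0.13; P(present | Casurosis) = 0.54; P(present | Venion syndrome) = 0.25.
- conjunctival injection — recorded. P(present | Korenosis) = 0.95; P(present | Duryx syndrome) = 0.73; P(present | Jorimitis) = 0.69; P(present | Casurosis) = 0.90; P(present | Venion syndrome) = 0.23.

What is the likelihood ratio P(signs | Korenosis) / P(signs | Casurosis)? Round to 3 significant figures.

0.141

Take the product of per-sign likelihoods under each hypothesis, then divide.
  Korenosis: 0.08 × 0.65 × 0.95 = 0.0494
  Casurosis: 0.72 × 0.54 × 0.90 = 0.34992
Bayes factor = 0.0494 / 0.34992 ≈ 0.141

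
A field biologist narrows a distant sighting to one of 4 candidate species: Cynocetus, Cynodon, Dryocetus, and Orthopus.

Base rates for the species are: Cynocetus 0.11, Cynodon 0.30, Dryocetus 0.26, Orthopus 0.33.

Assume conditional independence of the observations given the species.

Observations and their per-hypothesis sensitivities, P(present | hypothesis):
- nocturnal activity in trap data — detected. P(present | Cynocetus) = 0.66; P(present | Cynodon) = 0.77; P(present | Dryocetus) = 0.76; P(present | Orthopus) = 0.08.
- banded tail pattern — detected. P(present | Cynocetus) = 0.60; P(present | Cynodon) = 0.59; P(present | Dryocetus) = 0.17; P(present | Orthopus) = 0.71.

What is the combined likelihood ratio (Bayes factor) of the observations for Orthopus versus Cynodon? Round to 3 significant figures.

0.125

Joint likelihood of the evidence pattern under each hypothesis:
  Orthopus: 0.08 × 0.71 = 0.0568
  Cynodon: 0.77 × 0.59 = 0.4543
Bayes factor = 0.0568 / 0.4543 ≈ 0.125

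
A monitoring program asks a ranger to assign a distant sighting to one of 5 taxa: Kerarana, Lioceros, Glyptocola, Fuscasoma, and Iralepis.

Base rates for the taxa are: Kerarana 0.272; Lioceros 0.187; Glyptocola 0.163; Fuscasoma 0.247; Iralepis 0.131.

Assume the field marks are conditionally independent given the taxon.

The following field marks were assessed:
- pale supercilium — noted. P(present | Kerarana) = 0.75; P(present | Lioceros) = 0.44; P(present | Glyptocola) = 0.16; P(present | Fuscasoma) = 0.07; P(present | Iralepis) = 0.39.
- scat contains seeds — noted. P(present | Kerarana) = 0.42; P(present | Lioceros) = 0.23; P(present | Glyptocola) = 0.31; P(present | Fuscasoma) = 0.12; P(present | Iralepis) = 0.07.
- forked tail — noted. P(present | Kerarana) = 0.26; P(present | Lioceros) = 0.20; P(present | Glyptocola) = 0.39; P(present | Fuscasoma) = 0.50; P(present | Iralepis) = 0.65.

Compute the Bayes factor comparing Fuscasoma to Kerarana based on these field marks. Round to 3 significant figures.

Take the product of per-field mark likelihoods under each hypothesis, then divide.
  Fuscasoma: 0.07 × 0.12 × 0.50 = 0.0042
  Kerarana: 0.75 × 0.42 × 0.26 = 0.0819
Bayes factor = 0.0042 / 0.0819 ≈ 0.0513

0.0513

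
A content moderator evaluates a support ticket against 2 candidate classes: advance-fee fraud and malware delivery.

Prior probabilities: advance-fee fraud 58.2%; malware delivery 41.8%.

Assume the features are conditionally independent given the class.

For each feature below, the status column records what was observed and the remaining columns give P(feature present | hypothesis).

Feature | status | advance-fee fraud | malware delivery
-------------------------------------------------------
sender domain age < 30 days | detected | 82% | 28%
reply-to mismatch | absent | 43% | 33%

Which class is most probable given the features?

Multiply each prior by the joint likelihood of the feature pattern (using 1 − P(present | H) for each absent feature):
  advance-fee fraud: 0.582 × 0.82 × (1 − 0.43) = 0.27203
  malware delivery: 0.418 × 0.28 × (1 − 0.33) = 0.078417
Normalizing constant Z = 0.27203 + 0.078417 = 0.35044.
P(advance-fee fraud | evidence) ≈ 0.27203 / 0.35044 ≈ 0.776
P(malware delivery | evidence) ≈ 0.078417 / 0.35044 ≈ 0.224
The largest is 0.776, so advance-fee fraud is most probable.

advance-fee fraud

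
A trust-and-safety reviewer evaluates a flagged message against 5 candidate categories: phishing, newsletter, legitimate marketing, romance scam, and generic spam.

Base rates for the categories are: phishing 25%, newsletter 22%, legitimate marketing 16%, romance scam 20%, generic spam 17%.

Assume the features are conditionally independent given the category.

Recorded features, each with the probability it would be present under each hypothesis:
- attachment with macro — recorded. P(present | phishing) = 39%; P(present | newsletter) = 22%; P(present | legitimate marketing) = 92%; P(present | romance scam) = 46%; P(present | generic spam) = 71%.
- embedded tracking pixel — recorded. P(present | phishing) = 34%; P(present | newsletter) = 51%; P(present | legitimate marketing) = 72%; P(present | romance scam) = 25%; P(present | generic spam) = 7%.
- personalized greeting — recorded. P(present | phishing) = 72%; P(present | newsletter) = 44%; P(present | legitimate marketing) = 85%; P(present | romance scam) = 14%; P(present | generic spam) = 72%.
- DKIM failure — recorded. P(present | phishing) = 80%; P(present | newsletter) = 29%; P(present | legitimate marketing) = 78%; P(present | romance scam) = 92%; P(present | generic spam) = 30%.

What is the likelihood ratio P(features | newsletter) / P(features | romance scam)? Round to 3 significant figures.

0.967

Take the product of per-feature likelihoods under each hypothesis, then divide.
  newsletter: 0.22 × 0.51 × 0.44 × 0.29 = 0.014317
  romance scam: 0.46 × 0.25 × 0.14 × 0.92 = 0.014812
Bayes factor = 0.014317 / 0.014812 ≈ 0.967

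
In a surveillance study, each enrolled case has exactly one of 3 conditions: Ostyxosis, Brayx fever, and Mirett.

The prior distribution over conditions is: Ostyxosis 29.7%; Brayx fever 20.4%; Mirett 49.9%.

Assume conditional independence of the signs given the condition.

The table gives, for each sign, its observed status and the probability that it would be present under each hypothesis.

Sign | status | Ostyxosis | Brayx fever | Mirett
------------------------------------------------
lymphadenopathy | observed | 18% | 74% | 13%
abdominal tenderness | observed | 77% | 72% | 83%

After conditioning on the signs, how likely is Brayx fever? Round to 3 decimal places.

0.534

Multiply each prior by the joint likelihood of the sign pattern:
  Ostyxosis: 0.297 × 0.18 × 0.77 = 0.041164
  Brayx fever: 0.204 × 0.74 × 0.72 = 0.10869
  Mirett: 0.499 × 0.13 × 0.83 = 0.053842
Marginal likelihood of the evidence = 0.2037.
P(Brayx fever | evidence) = 0.10869 / 0.2037 ≈ 0.534.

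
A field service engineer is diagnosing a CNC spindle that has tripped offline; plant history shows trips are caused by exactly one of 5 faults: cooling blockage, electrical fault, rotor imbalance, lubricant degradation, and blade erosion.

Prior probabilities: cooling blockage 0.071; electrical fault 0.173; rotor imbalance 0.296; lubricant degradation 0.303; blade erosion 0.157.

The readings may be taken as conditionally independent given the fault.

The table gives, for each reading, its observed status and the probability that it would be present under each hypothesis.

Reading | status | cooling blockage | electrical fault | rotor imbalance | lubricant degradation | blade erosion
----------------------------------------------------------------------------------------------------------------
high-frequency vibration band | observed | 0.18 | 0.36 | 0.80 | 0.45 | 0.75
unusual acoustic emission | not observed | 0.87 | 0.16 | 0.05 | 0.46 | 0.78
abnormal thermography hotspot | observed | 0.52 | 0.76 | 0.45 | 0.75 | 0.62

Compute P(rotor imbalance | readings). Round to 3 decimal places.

For each hypothesis, the unnormalized posterior weight is prior × product of the reading likelihoods (using 1 − P(present | H) for each absent reading):
  cooling blockage: 0.071 × 0.18 × (1 − 0.87) × 0.52 = 0.00086393
  electrical fault: 0.173 × 0.36 × (1 − 0.16) × 0.76 = 0.03976
  rotor imbalance: 0.296 × 0.80 × (1 − 0.05) × 0.45 = 0.10123
  lubricant degradation: 0.303 × 0.45 × (1 − 0.46) × 0.75 = 0.055222
  blade erosion: 0.157 × 0.75 × (1 − 0.78) × 0.62 = 0.016061
Normalizing constant Z = 0.00086393 + 0.03976 + 0.10123 + 0.055222 + 0.016061 = 0.21314.
P(rotor imbalance | evidence) = 0.10123 / 0.21314 ≈ 0.475.

0.475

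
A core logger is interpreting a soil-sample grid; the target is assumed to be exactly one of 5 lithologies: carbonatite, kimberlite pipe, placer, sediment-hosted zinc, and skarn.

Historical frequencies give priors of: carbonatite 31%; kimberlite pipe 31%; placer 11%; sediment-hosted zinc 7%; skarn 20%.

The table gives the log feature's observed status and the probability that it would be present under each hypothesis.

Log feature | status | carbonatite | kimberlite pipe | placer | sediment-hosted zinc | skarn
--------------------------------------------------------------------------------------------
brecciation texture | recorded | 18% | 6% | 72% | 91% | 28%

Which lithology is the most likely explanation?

placer

Multiply each prior by the likelihood of the log feature:
  carbonatite: 0.31 × 0.18 = 0.0558
  kimberlite pipe: 0.31 × 0.06 = 0.0186
  placer: 0.11 × 0.72 = 0.0792
  sediment-hosted zinc: 0.07 × 0.91 = 0.0637
  skarn: 0.20 × 0.28 = 0.056
Marginal likelihood of the evidence = 0.2733.
P(carbonatite | evidence) ≈ 0.0558 / 0.2733 ≈ 0.204
P(kimberlite pipe | evidence) ≈ 0.0186 / 0.2733 ≈ 0.068
P(placer | evidence) ≈ 0.0792 / 0.2733 ≈ 0.290
P(sediment-hosted zinc | evidence) ≈ 0.0637 / 0.2733 ≈ 0.233
P(skarn | evidence) ≈ 0.056 / 0.2733 ≈ 0.205
The largest is 0.290, so placer is most probable.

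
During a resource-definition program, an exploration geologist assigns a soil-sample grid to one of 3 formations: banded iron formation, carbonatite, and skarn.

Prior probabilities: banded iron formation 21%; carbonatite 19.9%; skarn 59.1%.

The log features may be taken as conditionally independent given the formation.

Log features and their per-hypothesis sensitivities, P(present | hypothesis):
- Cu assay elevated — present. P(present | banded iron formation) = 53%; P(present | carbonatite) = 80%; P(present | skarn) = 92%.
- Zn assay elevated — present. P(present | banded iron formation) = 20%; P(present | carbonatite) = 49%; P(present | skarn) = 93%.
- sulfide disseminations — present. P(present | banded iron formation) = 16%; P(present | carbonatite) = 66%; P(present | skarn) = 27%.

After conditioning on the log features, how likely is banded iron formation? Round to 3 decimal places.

0.019

By Bayes' rule with conditional independence, the unnormalized weight for each hypothesis is prior × ∏ likelihoods:
  banded iron formation: 0.210 × 0.53 × 0.20 × 0.16 = 0.0035616
  carbonatite: 0.199 × 0.80 × 0.49 × 0.66 = 0.051485
  skarn: 0.591 × 0.92 × 0.93 × 0.27 = 0.13653
Marginal likelihood of the evidence = 0.19157.
P(banded iron formation | evidence) = 0.0035616 / 0.19157 ≈ 0.019.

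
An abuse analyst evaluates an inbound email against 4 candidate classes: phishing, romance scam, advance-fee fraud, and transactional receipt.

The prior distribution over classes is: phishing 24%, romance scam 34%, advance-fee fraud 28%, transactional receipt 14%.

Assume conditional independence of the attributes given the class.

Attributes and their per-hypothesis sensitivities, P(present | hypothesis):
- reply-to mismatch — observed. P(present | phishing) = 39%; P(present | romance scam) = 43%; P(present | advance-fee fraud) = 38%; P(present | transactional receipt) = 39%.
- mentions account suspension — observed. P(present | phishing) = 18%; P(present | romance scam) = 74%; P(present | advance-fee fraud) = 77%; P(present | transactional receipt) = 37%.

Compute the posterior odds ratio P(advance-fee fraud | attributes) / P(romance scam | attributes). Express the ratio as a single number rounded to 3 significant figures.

0.757

The normalizing constant cancels in an odds ratio, so compute prior × likelihood for the two hypotheses only:
  advance-fee fraud: 0.28 × 0.38 × 0.77 = 0.081928
  romance scam: 0.34 × 0.43 × 0.74 = 0.10819
Odds(advance-fee fraud : romance scam) = 0.081928 / 0.10819 ≈ 0.757.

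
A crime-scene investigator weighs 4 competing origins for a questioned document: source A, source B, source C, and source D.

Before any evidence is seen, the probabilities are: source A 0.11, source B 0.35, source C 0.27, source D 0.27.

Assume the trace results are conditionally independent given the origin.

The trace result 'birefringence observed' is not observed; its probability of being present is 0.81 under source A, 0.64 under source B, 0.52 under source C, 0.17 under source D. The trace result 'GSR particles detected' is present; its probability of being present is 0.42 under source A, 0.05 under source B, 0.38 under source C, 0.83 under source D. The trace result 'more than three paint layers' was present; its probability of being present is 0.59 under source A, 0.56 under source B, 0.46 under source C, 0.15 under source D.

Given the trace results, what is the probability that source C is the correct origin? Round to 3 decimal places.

For each hypothesis, the unnormalized posterior weight is prior × product of the trace result likelihoods (using 1 − P(present | H) for each absent trace result):
  source A: 0.11 × (1 − 0.81) × 0.42 × 0.59 = 0.005179
  source B: 0.35 × (1 − 0.64) × 0.05 × 0.56 = 0.003528
  source C: 0.27 × (1 − 0.52) × 0.38 × 0.46 = 0.022654
  source D: 0.27 × (1 − 0.17) × 0.83 × 0.15 = 0.0279
The unnormalized weights sum to 0.059262.
P(source C | evidence) = 0.022654 / 0.059262 ≈ 0.382.

0.382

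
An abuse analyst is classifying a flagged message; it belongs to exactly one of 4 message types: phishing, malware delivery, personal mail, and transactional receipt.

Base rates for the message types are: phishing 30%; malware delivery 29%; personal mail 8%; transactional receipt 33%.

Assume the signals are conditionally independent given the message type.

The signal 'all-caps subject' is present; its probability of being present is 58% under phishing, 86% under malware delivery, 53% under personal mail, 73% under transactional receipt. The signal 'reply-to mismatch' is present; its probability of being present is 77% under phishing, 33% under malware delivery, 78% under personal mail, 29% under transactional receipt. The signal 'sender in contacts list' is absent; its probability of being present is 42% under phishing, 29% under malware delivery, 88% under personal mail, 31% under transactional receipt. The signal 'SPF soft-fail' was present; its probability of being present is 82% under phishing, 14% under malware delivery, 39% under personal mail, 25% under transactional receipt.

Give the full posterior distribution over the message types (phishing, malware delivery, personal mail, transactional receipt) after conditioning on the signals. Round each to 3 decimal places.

By Bayes' rule with conditional independence, the unnormalized weight for each hypothesis is prior × ∏ likelihoods (using 1 − P(present | H) for each absent signal):
  phishing: 0.30 × 0.58 × 0.77 × (1 − 0.42) × 0.82 = 0.063721
  malware delivery: 0.29 × 0.86 × 0.33 × (1 − 0.29) × 0.14 = 0.0081808
  personal mail: 0.08 × 0.53 × 0.78 × (1 − 0.88) × 0.39 = 0.0015478
  transactional receipt: 0.33 × 0.73 × 0.29 × (1 − 0.31) × 0.25 = 0.012051
Normalizing constant Z = 0.063721 + 0.0081808 + 0.0015478 + 0.012051 = 0.0855.
P(phishing | evidence) = 0.063721 / 0.0855 ≈ 0.745
P(malware delivery | evidence) = 0.0081808 / 0.0855 ≈ 0.096
P(personal mail | evidence) = 0.0015478 / 0.0855 ≈ 0.018
P(transactional receipt | evidence) = 0.012051 / 0.0855 ≈ 0.141

0.745, 0.096, 0.018, 0.141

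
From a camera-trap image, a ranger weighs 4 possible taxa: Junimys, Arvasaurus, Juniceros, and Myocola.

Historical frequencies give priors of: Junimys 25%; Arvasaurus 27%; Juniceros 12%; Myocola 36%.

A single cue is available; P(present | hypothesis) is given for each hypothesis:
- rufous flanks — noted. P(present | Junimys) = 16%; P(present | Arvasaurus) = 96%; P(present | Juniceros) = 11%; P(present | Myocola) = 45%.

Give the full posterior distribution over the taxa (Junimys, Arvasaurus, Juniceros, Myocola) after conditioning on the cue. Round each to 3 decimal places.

0.084, 0.546, 0.028, 0.341

For each hypothesis, the unnormalized posterior weight is prior × likelihood:
  Junimys: 0.25 × 0.16 = 0.04
  Arvasaurus: 0.27 × 0.96 = 0.2592
  Juniceros: 0.12 × 0.11 = 0.0132
  Myocola: 0.36 × 0.45 = 0.162
Normalizing constant Z = 0.04 + 0.2592 + 0.0132 + 0.162 = 0.4744.
P(Junimys | evidence) = 0.04 / 0.4744 ≈ 0.084
P(Arvasaurus | evidence) = 0.2592 / 0.4744 ≈ 0.546
P(Juniceros | evidence) = 0.0132 / 0.4744 ≈ 0.028
P(Myocola | evidence) = 0.162 / 0.4744 ≈ 0.341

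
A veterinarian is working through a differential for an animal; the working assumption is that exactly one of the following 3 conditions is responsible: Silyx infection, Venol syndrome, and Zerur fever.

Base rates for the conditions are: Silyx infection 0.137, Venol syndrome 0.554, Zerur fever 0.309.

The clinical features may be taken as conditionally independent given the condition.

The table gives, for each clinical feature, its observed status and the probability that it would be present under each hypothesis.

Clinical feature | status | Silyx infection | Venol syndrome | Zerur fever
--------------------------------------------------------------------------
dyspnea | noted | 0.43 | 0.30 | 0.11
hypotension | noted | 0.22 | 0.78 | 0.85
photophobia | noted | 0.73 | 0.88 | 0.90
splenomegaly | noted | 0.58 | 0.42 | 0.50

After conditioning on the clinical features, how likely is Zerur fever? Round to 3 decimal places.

Multiply each prior by the joint likelihood of the clinical feature pattern:
  Silyx infection: 0.137 × 0.43 × 0.22 × 0.73 × 0.58 = 0.0054873
  Venol syndrome: 0.554 × 0.30 × 0.78 × 0.88 × 0.42 = 0.047913
  Zerur fever: 0.309 × 0.11 × 0.85 × 0.90 × 0.50 = 0.013001
The unnormalized weights sum to 0.066402.
P(Zerur fever | evidence) = 0.013001 / 0.066402 ≈ 0.196.

0.196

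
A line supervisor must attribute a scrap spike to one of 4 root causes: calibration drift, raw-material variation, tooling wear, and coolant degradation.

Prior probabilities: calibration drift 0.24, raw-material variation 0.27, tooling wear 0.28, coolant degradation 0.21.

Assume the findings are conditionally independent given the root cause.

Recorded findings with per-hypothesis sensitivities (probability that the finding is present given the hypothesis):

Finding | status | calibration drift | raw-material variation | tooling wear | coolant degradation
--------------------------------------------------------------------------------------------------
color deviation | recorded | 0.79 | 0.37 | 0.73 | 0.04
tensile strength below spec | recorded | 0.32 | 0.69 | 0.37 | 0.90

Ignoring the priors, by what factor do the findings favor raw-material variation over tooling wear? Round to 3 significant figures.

The Bayes factor is the ratio of the joint likelihoods of the evidence pattern under the two hypotheses.
  raw-material variation: 0.37 × 0.69 = 0.2553
  tooling wear: 0.73 × 0.37 = 0.2701
Bayes factor = 0.2553 / 0.2701 ≈ 0.945

0.945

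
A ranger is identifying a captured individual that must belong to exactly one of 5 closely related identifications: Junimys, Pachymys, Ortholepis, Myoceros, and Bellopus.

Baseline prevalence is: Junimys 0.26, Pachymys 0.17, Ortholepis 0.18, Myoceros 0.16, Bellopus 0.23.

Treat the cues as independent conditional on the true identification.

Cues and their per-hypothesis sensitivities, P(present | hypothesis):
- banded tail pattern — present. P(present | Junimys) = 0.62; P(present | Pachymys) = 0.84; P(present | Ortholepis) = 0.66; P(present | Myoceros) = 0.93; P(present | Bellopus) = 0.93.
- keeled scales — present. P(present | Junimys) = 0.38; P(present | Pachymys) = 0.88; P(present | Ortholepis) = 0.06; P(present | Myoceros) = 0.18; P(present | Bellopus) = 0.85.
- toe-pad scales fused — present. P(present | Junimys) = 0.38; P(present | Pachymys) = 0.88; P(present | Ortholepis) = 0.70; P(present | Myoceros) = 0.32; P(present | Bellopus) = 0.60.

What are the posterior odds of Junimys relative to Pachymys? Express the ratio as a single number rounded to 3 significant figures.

Unnormalized posterior weight (prior times the cue likelihoods) for each of the two hypotheses:
  Junimys: 0.26 × 0.62 × 0.38 × 0.38 = 0.023277
  Pachymys: 0.17 × 0.84 × 0.88 × 0.88 = 0.11058
Odds(Junimys : Pachymys) = 0.023277 / 0.11058 ≈ 0.210.

0.210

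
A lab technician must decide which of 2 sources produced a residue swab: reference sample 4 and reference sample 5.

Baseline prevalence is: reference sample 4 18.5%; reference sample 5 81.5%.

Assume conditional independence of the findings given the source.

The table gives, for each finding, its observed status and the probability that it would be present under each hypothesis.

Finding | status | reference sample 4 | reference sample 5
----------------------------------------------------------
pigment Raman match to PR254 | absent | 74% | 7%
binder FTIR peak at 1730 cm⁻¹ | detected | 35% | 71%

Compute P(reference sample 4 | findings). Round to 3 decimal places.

0.030

For each hypothesis, the unnormalized posterior weight is prior × product of the finding likelihoods (using 1 − P(present | H) for each absent finding):
  reference sample 4: 0.185 × (1 − 0.74) × 0.35 = 0.016835
  reference sample 5: 0.815 × (1 − 0.07) × 0.71 = 0.53814
Marginal likelihood of the evidence = 0.55498.
P(reference sample 4 | evidence) = 0.016835 / 0.55498 ≈ 0.030.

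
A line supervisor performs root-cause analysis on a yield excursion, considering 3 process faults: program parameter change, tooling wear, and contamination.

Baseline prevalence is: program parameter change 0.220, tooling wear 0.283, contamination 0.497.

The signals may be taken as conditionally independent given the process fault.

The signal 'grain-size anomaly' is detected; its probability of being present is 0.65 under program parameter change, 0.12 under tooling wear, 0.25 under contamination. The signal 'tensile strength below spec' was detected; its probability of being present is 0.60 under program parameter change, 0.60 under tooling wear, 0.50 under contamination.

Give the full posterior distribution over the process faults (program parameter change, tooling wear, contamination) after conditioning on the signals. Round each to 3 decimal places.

By Bayes' rule with conditional independence, the unnormalized weight for each hypothesis is prior × ∏ likelihoods:
  program parameter change: 0.220 × 0.65 × 0.60 = 0.0858
  tooling wear: 0.283 × 0.12 × 0.60 = 0.020376
  contamination: 0.497 × 0.25 × 0.50 = 0.062125
Marginal likelihood of the evidence = 0.1683.
P(program parameter change | evidence) = 0.0858 / 0.1683 ≈ 0.510
P(tooling wear | evidence) = 0.020376 / 0.1683 ≈ 0.121
P(contamination | evidence) = 0.062125 / 0.1683 ≈ 0.369

0.510, 0.121, 0.369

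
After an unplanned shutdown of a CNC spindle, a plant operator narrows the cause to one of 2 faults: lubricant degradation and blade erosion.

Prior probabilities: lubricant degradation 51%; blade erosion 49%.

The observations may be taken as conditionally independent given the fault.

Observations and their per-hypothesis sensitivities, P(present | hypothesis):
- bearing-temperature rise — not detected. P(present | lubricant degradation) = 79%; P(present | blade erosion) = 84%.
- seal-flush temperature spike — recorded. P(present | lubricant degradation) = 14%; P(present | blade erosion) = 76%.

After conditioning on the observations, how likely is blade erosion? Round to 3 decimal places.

0.799

By Bayes' rule with conditional independence, the unnormalized weight for each hypothesis is prior × ∏ likelihoods (using 1 − P(present | H) for each absent observation):
  lubricant degradation: 0.51 × (1 − 0.79) × 0.14 = 0.014994
  blade erosion: 0.49 × (1 − 0.84) × 0.76 = 0.059584
Normalizing constant Z = 0.014994 + 0.059584 = 0.074578.
P(blade erosion | evidence) = 0.059584 / 0.074578 ≈ 0.799.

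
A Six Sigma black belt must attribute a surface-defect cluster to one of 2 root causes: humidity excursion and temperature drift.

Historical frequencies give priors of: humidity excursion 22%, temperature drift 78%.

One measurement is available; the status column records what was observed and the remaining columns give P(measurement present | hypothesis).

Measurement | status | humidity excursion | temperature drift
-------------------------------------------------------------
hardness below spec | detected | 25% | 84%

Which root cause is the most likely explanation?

temperature drift

For each hypothesis, the unnormalized posterior weight is prior × likelihood:
  humidity excursion: 0.22 × 0.25 = 0.055
  temperature drift: 0.78 × 0.84 = 0.6552
The unnormalized weights sum to 0.7102.
P(humidity excursion | evidence) ≈ 0.055 / 0.7102 ≈ 0.077
P(temperature drift | evidence) ≈ 0.6552 / 0.7102 ≈ 0.923
The largest is 0.923, so temperature drift is most probable.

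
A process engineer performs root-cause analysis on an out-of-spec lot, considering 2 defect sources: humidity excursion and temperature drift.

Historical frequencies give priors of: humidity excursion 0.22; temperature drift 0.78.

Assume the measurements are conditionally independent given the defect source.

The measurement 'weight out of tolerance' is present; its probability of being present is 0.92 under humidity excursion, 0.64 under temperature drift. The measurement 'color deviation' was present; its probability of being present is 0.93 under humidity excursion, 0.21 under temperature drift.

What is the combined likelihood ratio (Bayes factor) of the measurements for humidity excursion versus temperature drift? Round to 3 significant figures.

Joint likelihood of the measurement pattern under each hypothesis:
  humidity excursion: 0.92 × 0.93 = 0.8556
  temperature drift: 0.64 × 0.21 = 0.1344
Bayes factor = 0.8556 / 0.1344 ≈ 6.37

6.37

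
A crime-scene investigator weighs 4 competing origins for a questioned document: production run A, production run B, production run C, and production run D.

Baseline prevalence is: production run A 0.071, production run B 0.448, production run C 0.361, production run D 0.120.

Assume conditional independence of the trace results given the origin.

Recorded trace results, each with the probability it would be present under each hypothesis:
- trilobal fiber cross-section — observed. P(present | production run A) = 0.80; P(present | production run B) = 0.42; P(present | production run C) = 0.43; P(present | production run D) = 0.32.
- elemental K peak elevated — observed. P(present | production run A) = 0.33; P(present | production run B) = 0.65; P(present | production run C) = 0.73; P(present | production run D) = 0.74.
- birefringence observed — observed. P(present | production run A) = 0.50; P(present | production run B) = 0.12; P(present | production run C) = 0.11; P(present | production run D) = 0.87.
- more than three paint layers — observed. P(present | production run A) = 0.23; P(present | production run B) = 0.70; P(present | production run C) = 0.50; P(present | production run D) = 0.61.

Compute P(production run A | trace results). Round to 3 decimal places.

For each hypothesis, the unnormalized posterior weight is prior × product of the trace result likelihoods:
  production run A: 0.071 × 0.80 × 0.33 × 0.50 × 0.23 = 0.0021556
  production run B: 0.448 × 0.42 × 0.65 × 0.12 × 0.70 = 0.010274
  production run C: 0.361 × 0.43 × 0.73 × 0.11 × 0.50 = 0.0062325
  production run D: 0.120 × 0.32 × 0.74 × 0.87 × 0.61 = 0.01508
Normalizing constant Z = 0.0021556 + 0.010274 + 0.0062325 + 0.01508 = 0.033742.
P(production run A | evidence) = 0.0021556 / 0.033742 ≈ 0.064.

0.064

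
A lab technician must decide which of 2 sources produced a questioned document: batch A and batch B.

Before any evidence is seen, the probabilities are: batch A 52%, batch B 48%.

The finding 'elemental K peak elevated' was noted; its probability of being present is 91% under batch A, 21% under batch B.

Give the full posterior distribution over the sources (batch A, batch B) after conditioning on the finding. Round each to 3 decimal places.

For each hypothesis, the unnormalized posterior weight is prior × likelihood:
  batch A: 0.52 × 0.91 = 0.4732
  batch B: 0.48 × 0.21 = 0.1008
Marginal likelihood of the evidence = 0.574.
P(batch A | evidence) = 0.4732 / 0.574 ≈ 0.824
P(batch B | evidence) = 0.1008 / 0.574 ≈ 0.176

0.824, 0.176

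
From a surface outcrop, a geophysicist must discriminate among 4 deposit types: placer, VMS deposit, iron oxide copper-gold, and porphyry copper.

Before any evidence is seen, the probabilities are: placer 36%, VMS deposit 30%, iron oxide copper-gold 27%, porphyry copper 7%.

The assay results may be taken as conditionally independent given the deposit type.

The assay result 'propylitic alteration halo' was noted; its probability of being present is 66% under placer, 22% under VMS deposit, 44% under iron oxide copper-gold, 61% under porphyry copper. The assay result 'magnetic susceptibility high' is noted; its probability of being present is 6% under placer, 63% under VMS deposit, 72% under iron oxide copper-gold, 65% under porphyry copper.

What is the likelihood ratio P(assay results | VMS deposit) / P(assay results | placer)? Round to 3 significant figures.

The Bayes factor is the ratio of the joint likelihoods of the assay result pattern under the two hypotheses.
  VMS deposit: 0.22 × 0.63 = 0.1386
  placer: 0.66 × 0.06 = 0.0396
Bayes factor = 0.1386 / 0.0396 ≈ 3.50

3.50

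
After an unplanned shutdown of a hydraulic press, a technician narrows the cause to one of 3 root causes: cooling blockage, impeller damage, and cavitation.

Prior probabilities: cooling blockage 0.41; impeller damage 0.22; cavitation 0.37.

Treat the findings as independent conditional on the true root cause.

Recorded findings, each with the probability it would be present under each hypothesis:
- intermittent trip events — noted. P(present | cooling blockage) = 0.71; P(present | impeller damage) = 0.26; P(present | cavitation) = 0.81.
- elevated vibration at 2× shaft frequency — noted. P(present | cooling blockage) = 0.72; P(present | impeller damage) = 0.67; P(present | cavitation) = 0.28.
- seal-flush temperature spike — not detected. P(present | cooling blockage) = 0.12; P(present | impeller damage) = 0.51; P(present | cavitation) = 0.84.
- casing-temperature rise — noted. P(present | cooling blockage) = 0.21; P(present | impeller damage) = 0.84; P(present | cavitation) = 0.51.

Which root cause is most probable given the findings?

cooling blockage

For each hypothesis, the unnormalized posterior weight is prior × product of the finding likelihoods (using 1 − P(present | H) for each absent finding):
  cooling blockage: 0.41 × 0.71 × 0.72 × (1 − 0.12) × 0.21 = 0.038733
  impeller damage: 0.22 × 0.26 × 0.67 × (1 − 0.51) × 0.84 = 0.015774
  cavitation: 0.37 × 0.81 × 0.28 × (1 − 0.84) × 0.51 = 0.0068475
Normalizing constant Z = 0.038733 + 0.015774 + 0.0068475 = 0.061354.
P(cooling blockage | evidence) ≈ 0.038733 / 0.061354 ≈ 0.631
P(impeller damage | evidence) ≈ 0.015774 / 0.061354 ≈ 0.257
P(cavitation | evidence) ≈ 0.0068475 / 0.061354 ≈ 0.112
The largest is 0.631, so cooling blockage is most probable.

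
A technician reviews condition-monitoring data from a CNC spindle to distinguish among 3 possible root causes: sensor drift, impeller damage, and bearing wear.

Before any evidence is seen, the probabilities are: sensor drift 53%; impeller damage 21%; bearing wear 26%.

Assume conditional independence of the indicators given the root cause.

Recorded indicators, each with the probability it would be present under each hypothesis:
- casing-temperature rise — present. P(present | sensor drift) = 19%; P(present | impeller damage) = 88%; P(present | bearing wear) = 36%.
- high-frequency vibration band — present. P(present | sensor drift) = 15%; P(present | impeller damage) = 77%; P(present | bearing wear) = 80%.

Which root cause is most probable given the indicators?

impeller damage

By Bayes' rule with conditional independence, the unnormalized weight for each hypothesis is prior × ∏ likelihoods:
  sensor drift: 0.53 × 0.19 × 0.15 = 0.015105
  impeller damage: 0.21 × 0.88 × 0.77 = 0.1423
  bearing wear: 0.26 × 0.36 × 0.80 = 0.07488
The unnormalized weights sum to 0.23228.
P(sensor drift | evidence) ≈ 0.015105 / 0.23228 ≈ 0.065
P(impeller damage | evidence) ≈ 0.1423 / 0.23228 ≈ 0.613
P(bearing wear | evidence) ≈ 0.07488 / 0.23228 ≈ 0.322
The largest is 0.613, so impeller damage is most probable.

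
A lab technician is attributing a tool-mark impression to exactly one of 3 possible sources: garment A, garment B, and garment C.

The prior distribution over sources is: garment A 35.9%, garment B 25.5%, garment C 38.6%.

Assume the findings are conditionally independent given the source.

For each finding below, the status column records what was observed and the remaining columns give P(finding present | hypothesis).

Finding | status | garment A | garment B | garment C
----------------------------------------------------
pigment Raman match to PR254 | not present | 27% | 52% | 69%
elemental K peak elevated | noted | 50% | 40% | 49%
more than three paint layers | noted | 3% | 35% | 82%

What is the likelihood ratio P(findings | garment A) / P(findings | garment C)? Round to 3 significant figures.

0.0879

The Bayes factor is the ratio of the joint likelihoods of the evidence pattern under the two hypotheses (using 1 − P(present | H) for each absent finding).
  garment A: (1 − 0.27) × 0.50 × 0.03 = 0.01095
  garment C: (1 − 0.69) × 0.49 × 0.82 = 0.12456
Bayes factor = 0.01095 / 0.12456 ≈ 0.0879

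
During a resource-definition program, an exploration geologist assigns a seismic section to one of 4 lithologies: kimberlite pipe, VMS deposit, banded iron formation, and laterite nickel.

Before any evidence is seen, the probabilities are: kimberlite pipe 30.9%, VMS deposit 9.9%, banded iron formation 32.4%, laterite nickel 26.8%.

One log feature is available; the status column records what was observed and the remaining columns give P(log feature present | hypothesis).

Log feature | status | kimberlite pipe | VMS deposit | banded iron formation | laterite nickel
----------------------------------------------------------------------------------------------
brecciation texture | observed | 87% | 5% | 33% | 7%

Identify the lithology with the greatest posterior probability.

kimberlite pipe

Multiply each prior by the likelihood of the log feature:
  kimberlite pipe: 0.309 × 0.87 = 0.26883
  VMS deposit: 0.099 × 0.05 = 0.00495
  banded iron formation: 0.324 × 0.33 = 0.10692
  laterite nickel: 0.268 × 0.07 = 0.01876
Normalizing constant Z = 0.26883 + 0.00495 + 0.10692 + 0.01876 = 0.39946.
P(kimberlite pipe | evidence) ≈ 0.26883 / 0.39946 ≈ 0.673
P(VMS deposit | evidence) ≈ 0.00495 / 0.39946 ≈ 0.012
P(banded iron formation | evidence) ≈ 0.10692 / 0.39946 ≈ 0.268
P(laterite nickel | evidence) ≈ 0.01876 / 0.39946 ≈ 0.047
The largest is 0.673, so kimberlite pipe is most probable.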